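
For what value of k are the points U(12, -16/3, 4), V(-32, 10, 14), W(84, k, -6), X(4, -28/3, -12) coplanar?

The points are coplanar iff UV · (UW × UX) = 0.
Expanding, this is linear in k: (784)k + (21952) = 0.
So k = -28.

-28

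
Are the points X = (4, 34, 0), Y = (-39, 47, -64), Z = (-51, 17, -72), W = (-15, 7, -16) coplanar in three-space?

A normal to the plane through X, Y, Z is n = XY × XZ = (-2024, 424, 1446).
The plane has equation n·P = 6320. For W: n·W = 10192.
10192 ≠ 6320, so W is off the plane.

No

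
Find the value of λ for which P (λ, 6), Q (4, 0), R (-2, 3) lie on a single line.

-8

Collinearity: (P − Q) must be parallel to (R − Q) = (-6, 3).
Cross-multiplying the components: (λ − 4)·(3) = (6)·(-6).
Solving gives λ = -8.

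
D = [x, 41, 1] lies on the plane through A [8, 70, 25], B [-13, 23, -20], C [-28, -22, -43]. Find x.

-4

Coplanarity requires AB · (AC × AD) = 0.
AB = (-21, -47, -45), AC = (-36, -92, -68); the triple product is linear in x with coefficient -944 and constant term -3776.
Setting it to zero: x = -4.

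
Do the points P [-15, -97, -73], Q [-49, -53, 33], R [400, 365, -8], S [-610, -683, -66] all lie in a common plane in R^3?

The four points are coplanar iff the 3×3 determinant with rows PQ, PR, PS is zero.
Rows: (-34, 44, 106), (415, 462, 65), (-595, -586, 7).
Expanding along the first row: (-34)(41324) − (44)(41580) + (106)(31700) = 125664.
Nonzero ⇒ not coplanar.

No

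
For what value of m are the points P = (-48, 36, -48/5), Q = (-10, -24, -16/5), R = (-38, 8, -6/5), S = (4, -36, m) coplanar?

The points are coplanar iff PQ · (PR × PS) = 0.
Expanding, this is linear in m: (-464)m + (-14848/5) = 0.
So m = -32/5.

-32/5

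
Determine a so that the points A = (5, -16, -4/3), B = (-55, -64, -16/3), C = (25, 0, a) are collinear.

0

Direction AB = (-60, -48, -4). From the x-coordinate of C, the parameter along the line is τ = (25 − 5)/(-60) = -1/3.
Then a = (-4/3) + (-1/3)·(-4) = 0.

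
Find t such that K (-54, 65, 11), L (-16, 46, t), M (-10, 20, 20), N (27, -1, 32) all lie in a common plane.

24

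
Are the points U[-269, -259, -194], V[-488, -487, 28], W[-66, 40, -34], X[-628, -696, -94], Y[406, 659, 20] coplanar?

The plane through U, V, W has normal n = UV × UW = (-102858, 80106, -19197) and equation n·P = 10645566.
Checking the remaining points: n·X = 10645566, n·Y = 10645566.
All equal 10645566, so all 5 points lie in one plane.

Yes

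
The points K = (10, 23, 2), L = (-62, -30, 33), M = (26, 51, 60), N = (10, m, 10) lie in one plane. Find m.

25

Normal to plane KLM: n = (-3942, 4672, -1168); plane equation n·P = 65700.
Requiring n·N = 65700: (4672)m + (-51100) = 65700.
So m = 25.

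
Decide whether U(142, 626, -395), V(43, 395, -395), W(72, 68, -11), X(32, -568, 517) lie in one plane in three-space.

A normal to the plane through U, V, W is n = UV × UW = (-88704, 38016, 39072).
The plane has equation n·P = -4231392. For X: n·X = -4231392.
Equal, so X lies in the plane and all four are coplanar.

Yes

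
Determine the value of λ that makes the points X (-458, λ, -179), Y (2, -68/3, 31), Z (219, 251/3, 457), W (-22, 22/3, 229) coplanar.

-130

The points are coplanar iff XY · (XZ × XW) = 0.
Expanding, this is linear in λ: (53190)λ + (6914700) = 0.
So λ = -130.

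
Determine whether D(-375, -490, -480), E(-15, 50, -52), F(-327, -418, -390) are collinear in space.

DE = (360, 540, 428), DF = (48, 72, 90).
DE × DF = (17784, -11856, 0).
The cross product is nonzero, so the points do not lie on one line.

No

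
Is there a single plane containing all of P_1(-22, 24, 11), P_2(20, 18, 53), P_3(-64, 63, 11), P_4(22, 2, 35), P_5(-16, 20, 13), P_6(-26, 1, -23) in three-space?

Yes

The plane through P_1, P_2, P_3 has normal n = P_1P_2 × P_1P_3 = (-1638, -1764, 1386) and equation n·P = 8946.
Checking the remaining points: n·P_4 = 8946, n·P_5 = 8946, n·P_6 = 8946.
All equal 8946, so all 6 points lie in one plane.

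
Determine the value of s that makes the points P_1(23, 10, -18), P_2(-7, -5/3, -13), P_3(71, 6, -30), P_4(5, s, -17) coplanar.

-25/3

The points are coplanar iff P_1P_2 · (P_1P_3 × P_1P_4) = 0.
Expanding, this is linear in s: (-120)s + (-1000) = 0.
So s = -25/3.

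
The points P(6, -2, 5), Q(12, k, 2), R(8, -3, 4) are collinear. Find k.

-5

Collinearity requires PQ × PR = 0; each component is linear in k.
The x-component gives (-1)k + (-5) = 0, so k = -5.
The remaining components then also vanish.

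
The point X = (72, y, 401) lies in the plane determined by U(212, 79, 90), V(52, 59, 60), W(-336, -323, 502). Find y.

-157

The plane through U, V, W has equation −20300x + 82360y + 53360z = 7005240.
Substituting X: (82360)y + (19935760) = 7005240, so y = -157.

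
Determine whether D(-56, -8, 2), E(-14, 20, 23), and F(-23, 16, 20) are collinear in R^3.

No

DE = (42, 28, 21), DF = (33, 24, 18).
DE × DF = (0, -63, 84).
The cross product is nonzero, so the points do not lie on one line.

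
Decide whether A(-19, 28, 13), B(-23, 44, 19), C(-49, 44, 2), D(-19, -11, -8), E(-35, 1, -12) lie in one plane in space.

Yes

The plane through A, B, C has normal n = AB × AC = (-272, -224, 416) and equation n·P = 4304.
Checking the remaining points: n·D = 4304, n·E = 4304.
All equal 4304, so all 5 points lie in one plane.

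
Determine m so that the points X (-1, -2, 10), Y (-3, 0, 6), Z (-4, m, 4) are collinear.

Direction XY = (-2, 2, -4). From the x-coordinate of Z, the parameter along the line is τ = (-4 − (-1))/(-2) = 3/2.
Then m = (-2) + 3/2·(2) = 1.

1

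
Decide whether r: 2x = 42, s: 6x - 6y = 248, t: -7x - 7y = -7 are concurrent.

No

Lines aᵢx + bᵢy = cᵢ with pairwise distinct directions are concurrent exactly when det[aᵢ bᵢ cᵢ] = 0.
Here the determinant is 28.
Nonzero, so no common point exists.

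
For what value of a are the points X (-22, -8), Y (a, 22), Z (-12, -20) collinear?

Collinearity: (Y − X) must be parallel to (Z − X) = (10, -12).
Cross-multiplying the components: (a − (-22))·(-12) = (30)·(10).
Solving gives a = -47.

-47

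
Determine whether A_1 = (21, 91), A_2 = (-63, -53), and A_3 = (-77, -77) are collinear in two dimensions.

A_1A_2 = (-84, -144), A_1A_3 = (-98, -168).
Twice the signed area of △A_1A_2A_3 is (-84)(-168) − (-144)(-98) = 0.
The triangle is degenerate (zero area), so the points are collinear.

Yes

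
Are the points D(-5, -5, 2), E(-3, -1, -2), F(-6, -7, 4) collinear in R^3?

Yes

DE = (2, 4, -4), DF = (-1, -2, 2).
Each component of DF is -1/2 times the corresponding component of DE, so DF = -1/2·DE and the points are collinear.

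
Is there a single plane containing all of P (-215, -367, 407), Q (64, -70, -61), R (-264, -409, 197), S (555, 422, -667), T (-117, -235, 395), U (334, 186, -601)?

The plane through P, Q, R has normal n = PQ × PR = (-82026, 81522, 2835) and equation n·X = -11129139.
Checking the remaining points: n·S = -13013091, n·T = -8440803, n·U = -13937427.
Since n·S = -13013091 ≠ -11129139, S is off the plane and the points are not all coplanar.

No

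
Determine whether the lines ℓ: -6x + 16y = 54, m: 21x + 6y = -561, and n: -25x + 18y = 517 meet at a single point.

Yes

Intersecting ℓ and m: solving the 2×2 system gives (x, y) = (-25, -6).
Substitute into n: (-25)(-25) + (18)(-6) = 517.
This equals 517, so (-25, -6) lies on all three lines and they are concurrent.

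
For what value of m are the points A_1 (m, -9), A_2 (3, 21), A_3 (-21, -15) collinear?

-17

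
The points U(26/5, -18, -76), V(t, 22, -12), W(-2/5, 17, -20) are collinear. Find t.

Direction UW = (-28/5, 35, 56). From the y-coordinate of V, the parameter along the line is τ = (22 − (-18))/35 = 8/7.
Then t = 26/5 + 8/7·(-28/5) = -6/5.

-6/5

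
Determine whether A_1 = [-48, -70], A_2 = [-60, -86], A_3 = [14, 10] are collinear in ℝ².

A_1A_2 = (-12, -16), A_1A_3 = (62, 80).
Twice the signed area of △A_1A_2A_3 is (-12)(80) − (-16)(62) = 32.
The area is nonzero, so the three points are not collinear.

No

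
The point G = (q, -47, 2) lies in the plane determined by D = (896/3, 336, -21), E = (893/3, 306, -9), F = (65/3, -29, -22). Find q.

154/3

The plane through D, E, F has equation 4410x − 3325y − 7945z = 366765.
Substituting G: (4410)q + (140385) = 366765, so q = 154/3.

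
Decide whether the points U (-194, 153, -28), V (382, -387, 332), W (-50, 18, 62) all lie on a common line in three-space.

UV = (576, -540, 360), UW = (144, -135, 90).
Each component of UW is 1/4 times the corresponding component of UV, so UW = 1/4·UV and the points are collinear.

Yes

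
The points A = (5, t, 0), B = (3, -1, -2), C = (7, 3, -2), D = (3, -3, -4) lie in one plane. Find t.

The points are coplanar iff AB · (AC × AD) = 0.
Expanding, this is linear in t: (-8)t + (24) = 0.
So t = 3.

3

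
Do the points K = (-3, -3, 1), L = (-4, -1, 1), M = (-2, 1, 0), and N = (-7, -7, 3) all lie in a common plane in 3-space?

With K as base: KL = (-1, 2, 0), KM = (1, 4, -1), KN = (-4, -4, 2).
KM × KN = (4, 2, 12).
KL · (KM × KN) = 0.
The scalar triple product vanishes, so the four points are coplanar.

Yes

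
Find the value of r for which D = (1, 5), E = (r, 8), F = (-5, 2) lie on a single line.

The three points are collinear iff det[DE; DF] = 0.
This determinant is linear in r: (-3)r + (21) = 0, so r = 7.

7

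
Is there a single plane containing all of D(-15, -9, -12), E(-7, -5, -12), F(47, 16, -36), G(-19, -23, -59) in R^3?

No

The four points are coplanar iff the 3×3 determinant with rows DE, DF, DG is zero.
Rows: (8, 4, 0), (62, 25, -24), (-4, -14, -47).
Expanding along the first row: (8)(-1511) − (4)(-3010) + (0)(-768) = -48.
Nonzero ⇒ not coplanar.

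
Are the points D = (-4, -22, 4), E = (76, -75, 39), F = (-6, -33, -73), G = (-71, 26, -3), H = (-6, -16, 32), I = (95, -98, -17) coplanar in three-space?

Yes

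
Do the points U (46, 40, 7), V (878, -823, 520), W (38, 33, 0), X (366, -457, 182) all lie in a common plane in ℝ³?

The four points are coplanar iff the 3×3 determinant with rows UV, UW, UX is zero.
Rows: (832, -863, 513), (-8, -7, -7), (320, -497, 175).
Expanding along the first row: (832)(-4704) − (-863)(840) + (513)(6216) = 0.
Zero determinant ⇒ coplanar.

Yes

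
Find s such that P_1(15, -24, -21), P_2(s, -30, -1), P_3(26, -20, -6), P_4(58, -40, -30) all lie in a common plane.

Normal to plane P_1P_3P_4: n = (204, 744, -348); plane equation n·P = -7488.
Requiring n·P_2 = -7488: (204)s + (-21972) = -7488.
So s = 71.

71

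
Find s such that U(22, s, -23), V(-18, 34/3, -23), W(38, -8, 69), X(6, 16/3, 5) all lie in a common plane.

32/3

The points are coplanar iff UV · (UW × UX) = 0.
Expanding, this is linear in s: (-640)s + (20480/3) = 0.
So s = 32/3.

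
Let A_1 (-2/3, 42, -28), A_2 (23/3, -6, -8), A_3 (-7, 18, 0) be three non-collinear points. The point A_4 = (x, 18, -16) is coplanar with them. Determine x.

The plane through A_1, A_2, A_3 has equation −864x − 360y − 504z = -432.
Substituting A_4: (-864)x + (1584) = -432, so x = 7/3.

7/3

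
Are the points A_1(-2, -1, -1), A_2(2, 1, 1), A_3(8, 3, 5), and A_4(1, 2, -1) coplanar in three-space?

A normal to the plane through A_1, A_2, A_3 is n = A_1A_2 × A_1A_3 = (4, -4, -4).
The plane has equation n·P = 0. For A_4: n·A_4 = 0.
Equal, so A_4 lies in the plane and all four are coplanar.

Yes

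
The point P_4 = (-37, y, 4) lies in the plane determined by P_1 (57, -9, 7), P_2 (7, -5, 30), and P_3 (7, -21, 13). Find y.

Coplanarity requires P_1P_2 · (P_1P_3 × P_1P_4) = 0.
P_1P_2 = (-50, 4, 23), P_1P_3 = (-50, -12, 6); the triple product is linear in y with coefficient -850 and constant term -38250.
Setting it to zero: y = -45.

-45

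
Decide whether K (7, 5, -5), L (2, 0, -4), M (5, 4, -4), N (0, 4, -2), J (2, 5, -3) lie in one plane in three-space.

The plane through K, L, M has normal n = KL × KM = (-4, 3, -5) and equation n·P = 12.
Checking the remaining points: n·N = 22, n·J = 22.
Since n·N = 22 ≠ 12, N is off the plane and the points are not all coplanar.

No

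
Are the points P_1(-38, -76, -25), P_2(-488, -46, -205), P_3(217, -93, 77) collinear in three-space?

Yes

P_1P_2 = (-450, 30, -180), P_1P_3 = (255, -17, 102).
Each component of P_1P_3 is -17/30 times the corresponding component of P_1P_2, so P_1P_3 = -17/30·P_1P_2 and the points are collinear.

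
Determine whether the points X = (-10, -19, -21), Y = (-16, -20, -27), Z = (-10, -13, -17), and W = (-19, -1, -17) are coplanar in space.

Yes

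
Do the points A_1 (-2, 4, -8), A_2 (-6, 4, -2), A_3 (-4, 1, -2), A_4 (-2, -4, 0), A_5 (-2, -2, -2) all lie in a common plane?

The plane through A_1, A_2, A_3 has normal n = A_1A_2 × A_1A_3 = (18, 12, 12) and equation n·P = -84.
Checking the remaining points: n·A_4 = -84, n·A_5 = -84.
All equal -84, so all 5 points lie in one plane.

Yes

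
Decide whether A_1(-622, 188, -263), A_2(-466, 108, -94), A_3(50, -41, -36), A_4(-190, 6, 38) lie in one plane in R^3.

No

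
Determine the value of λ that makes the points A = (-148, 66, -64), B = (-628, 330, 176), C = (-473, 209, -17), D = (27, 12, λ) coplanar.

-15

Coplanarity ⇔ det[AB; AC; AD] = 0.
Expanding, this is linear in λ: (17160)λ + (257400) = 0.
So λ = -15.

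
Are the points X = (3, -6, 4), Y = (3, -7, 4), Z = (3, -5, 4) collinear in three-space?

Yes

XY = (0, -1, 0), XZ = (0, 1, 0).
Each component of XZ is -1 times the corresponding component of XY, so XZ = -1·XY and the points are collinear.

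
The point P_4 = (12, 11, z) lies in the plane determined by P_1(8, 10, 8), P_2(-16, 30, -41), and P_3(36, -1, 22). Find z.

1

The plane through P_1, P_2, P_3 has equation −259x − 1036y − 296z = -14800.
Substituting P_4: (-296)z + (-14504) = -14800, so z = 1.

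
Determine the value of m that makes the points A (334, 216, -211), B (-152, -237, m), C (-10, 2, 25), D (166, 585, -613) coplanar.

287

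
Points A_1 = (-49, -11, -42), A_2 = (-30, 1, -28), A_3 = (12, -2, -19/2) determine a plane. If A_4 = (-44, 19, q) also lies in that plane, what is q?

-27

Coplanarity requires A_1A_2 · (A_1A_3 × A_1A_4) = 0.
A_1A_2 = (19, 12, 14), A_1A_3 = (61, 9, 65/2); the triple product is linear in q with coefficient -561 and constant term -15147.
Setting it to zero: q = -27.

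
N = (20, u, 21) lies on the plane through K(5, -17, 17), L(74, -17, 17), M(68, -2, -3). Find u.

-20

Coplanarity requires KL · (KM × KN) = 0.
KL = (69, 0, 0), KM = (63, 15, -20); the triple product is linear in u with coefficient 1380 and constant term 27600.
Setting it to zero: u = -20.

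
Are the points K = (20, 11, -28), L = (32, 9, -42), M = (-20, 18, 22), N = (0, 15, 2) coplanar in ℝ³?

The four points are coplanar iff the 3×3 determinant with rows KL, KM, KN is zero.
Rows: (12, -2, -14), (-40, 7, 50), (-20, 4, 30).
Expanding along the first row: (12)(10) − (-2)(-200) + (-14)(-20) = 0.
Zero determinant ⇒ coplanar.

Yes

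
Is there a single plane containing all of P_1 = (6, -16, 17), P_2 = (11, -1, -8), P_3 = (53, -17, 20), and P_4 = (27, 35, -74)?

No

The four points are coplanar iff the 3×3 determinant with rows P_1P_2, P_1P_3, P_1P_4 is zero.
Rows: (5, 15, -25), (47, -1, 3), (21, 51, -91).
Expanding along the first row: (5)(-62) − (15)(-4340) + (-25)(2418) = 4340.
Nonzero ⇒ not coplanar.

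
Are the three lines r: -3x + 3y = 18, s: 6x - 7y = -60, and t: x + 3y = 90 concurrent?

Lines aᵢx + bᵢy = cᵢ with pairwise distinct directions are concurrent exactly when det[aᵢ bᵢ cᵢ] = 0.
Here the determinant is 0.
It vanishes, so the lines are concurrent at (18, 24).

Yes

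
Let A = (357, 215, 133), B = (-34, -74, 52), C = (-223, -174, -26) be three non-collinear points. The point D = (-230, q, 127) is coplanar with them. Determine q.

-337

A normal to the plane is n = AB × AC = (14442, -15189, -15521).
D lies in the plane iff n · AD = 0.
This gives (-15189)q + (-5118693) = 0, so q = -337.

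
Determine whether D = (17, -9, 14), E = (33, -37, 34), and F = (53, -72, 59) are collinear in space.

DE = (16, -28, 20), DF = (36, -63, 45).
DE × DF = (0, 0, 0).
The cross product vanishes, so the three points are collinear.

Yes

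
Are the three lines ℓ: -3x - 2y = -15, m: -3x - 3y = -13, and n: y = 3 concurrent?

No

Lines aᵢx + bᵢy = cᵢ with pairwise distinct directions are concurrent exactly when det[aᵢ bᵢ cᵢ] = 0.
Here the determinant is 15.
Nonzero, so no common point exists.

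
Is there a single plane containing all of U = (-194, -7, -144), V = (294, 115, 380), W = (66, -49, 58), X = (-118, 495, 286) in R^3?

Yes

The four points are coplanar iff the 3×3 determinant with rows UV, UW, UX is zero.
Rows: (488, 122, 524), (260, -42, 202), (76, 502, 430).
Expanding along the first row: (488)(-119464) − (122)(96448) + (524)(133712) = 0.
Zero determinant ⇒ coplanar.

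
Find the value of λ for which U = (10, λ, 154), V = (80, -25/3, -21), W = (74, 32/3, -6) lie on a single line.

640/3

Collinearity requires UV × UW = 0; each component is linear in λ.
The x-component gives (-15)λ + (3200) = 0, so λ = 640/3.
The remaining components then also vanish.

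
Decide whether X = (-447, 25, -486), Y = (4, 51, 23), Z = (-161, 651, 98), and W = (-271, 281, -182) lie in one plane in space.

A normal to the plane through X, Y, Z is n = XY × XZ = (-303450, -117810, 274890).
The plane has equation n·P = -899640. For W: n·W = -899640.
Equal, so W lies in the plane and all four are coplanar.

Yes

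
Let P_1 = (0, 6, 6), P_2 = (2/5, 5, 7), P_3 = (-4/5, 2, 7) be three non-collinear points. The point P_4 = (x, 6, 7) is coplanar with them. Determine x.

A normal to the plane is n = P_1P_2 × P_1P_3 = (3, -6/5, -12/5).
P_4 lies in the plane iff n · P_1P_4 = 0.
This gives (3)x + (-12/5) = 0, so x = 4/5.

4/5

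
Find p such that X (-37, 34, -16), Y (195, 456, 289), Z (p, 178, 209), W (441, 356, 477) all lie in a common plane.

Coplanarity ⇔ det[XY; XZ; XW] = 0.
Expanding, this is linear in p: (-109836)p + (19990152) = 0.
So p = 182.

182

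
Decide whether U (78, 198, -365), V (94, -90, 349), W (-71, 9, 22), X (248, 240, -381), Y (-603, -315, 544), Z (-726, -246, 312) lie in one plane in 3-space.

Yes

The plane through U, V, W has normal n = UV × UW = (23490, -112578, -45936) and equation n·P = -3691584.
Checking the remaining points: n·X = -3691584, n·Y = -3691584, n·Z = -3691584.
All equal -3691584, so all 6 points lie in one plane.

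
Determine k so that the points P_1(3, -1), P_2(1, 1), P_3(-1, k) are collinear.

3

Collinearity: (P_3 − P_1) must be parallel to (P_2 − P_1) = (-2, 2).
Cross-multiplying the components: (k − (-1))·(-2) = (-4)·(2).
Solving gives k = 3.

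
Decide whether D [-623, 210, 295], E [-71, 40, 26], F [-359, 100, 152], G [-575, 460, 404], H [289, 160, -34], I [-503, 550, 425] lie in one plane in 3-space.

The plane through D, E, F has normal n = DE × DF = (-5280, 7920, -15840) and equation n·P = 279840.
Checking the remaining points: n·G = 279840, n·H = 279840, n·I = 279840.
All equal 279840, so all 6 points lie in one plane.

Yes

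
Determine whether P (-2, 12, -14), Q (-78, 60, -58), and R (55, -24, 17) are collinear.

PQ = (-76, 48, -44), PR = (57, -36, 31).
PQ × PR = (-96, -152, 0).
The cross product is nonzero, so the points do not lie on one line.

No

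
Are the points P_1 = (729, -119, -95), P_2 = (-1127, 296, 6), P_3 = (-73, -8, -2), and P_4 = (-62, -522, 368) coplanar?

No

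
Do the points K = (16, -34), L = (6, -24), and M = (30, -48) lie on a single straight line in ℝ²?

KL = (-10, 10), KM = (14, -14).
Checking proportionality: KM = -7/5·KL, so the vectors are parallel and the points are collinear.

Yes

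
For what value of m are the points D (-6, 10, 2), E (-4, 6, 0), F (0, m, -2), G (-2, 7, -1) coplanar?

Coplanarity ⇔ det[DE; DF; DG] = 0.
Expanding, this is linear in m: (2)m + (-16) = 0.
So m = 8.

8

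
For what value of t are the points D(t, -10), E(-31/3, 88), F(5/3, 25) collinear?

The three points are collinear iff det[DE; DF] = 0.
This determinant is linear in t: (63)t + (-525) = 0, so t = 25/3.

25/3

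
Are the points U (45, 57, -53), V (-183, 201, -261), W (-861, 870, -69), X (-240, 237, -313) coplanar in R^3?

Yes

A normal to the plane through U, V, W is n = UV × UW = (166800, 184800, -54900).
The plane has equation n·P = 20949300. For X: n·X = 20949300.
Equal, so X lies in the plane and all four are coplanar.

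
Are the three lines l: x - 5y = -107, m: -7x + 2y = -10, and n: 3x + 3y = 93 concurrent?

Yes

Intersecting l and m: solving the 2×2 system gives (x, y) = (8, 23).
Substitute into n: (3)(8) + (3)(23) = 93.
This equals 93, so (8, 23) lies on all three lines and they are concurrent.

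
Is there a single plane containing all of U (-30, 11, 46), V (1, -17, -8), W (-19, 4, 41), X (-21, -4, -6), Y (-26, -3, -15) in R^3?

The plane through U, V, W has normal n = UV × UW = (-238, -439, 91) and equation n·P = 6497.
Checking the remaining points: n·X = 6208, n·Y = 6140.
Since n·X = 6208 ≠ 6497, X is off the plane and the points are not all coplanar.

No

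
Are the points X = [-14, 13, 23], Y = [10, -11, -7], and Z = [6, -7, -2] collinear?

Yes

XY = (24, -24, -30), XZ = (20, -20, -25).
XY × XZ = (0, 0, 0).
The cross product vanishes, so the three points are collinear.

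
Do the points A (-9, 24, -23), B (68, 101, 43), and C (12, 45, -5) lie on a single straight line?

Yes

AB = (77, 77, 66), AC = (21, 21, 18).
Each component of AC is 3/11 times the corresponding component of AB, so AC = 3/11·AB and the points are collinear.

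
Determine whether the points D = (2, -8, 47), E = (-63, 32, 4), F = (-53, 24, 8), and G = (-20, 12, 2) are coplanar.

No

With D as base: DE = (-65, 40, -43), DF = (-55, 32, -39), DG = (-22, 20, -45).
DF × DG = (-660, -1617, -396).
DE · (DF × DG) = -4752.
Since -4752 ≠ 0, the four points are not coplanar.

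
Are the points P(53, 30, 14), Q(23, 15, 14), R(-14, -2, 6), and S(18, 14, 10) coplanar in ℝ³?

No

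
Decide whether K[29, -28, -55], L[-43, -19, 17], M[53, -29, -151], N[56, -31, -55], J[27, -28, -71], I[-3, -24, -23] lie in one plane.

No

The plane through K, L, M has normal n = KL × KM = (-792, -5184, -144) and equation n·P = 130104.
Checking the remaining points: n·N = 124272, n·J = 133992, n·I = 130104.
Since n·N = 124272 ≠ 130104, N is off the plane and the points are not all coplanar.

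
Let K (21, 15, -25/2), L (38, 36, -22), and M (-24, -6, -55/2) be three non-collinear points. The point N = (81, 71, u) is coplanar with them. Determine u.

The plane through K, L, M has equation −(1029/2)x + (1365/2)y + 588z = -7917.
Substituting N: (588)u + (6783) = -7917, so u = -25.

-25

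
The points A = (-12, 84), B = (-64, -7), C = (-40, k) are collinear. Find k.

35

Collinearity: (C − A) must be parallel to (B − A) = (-52, -91).
Cross-multiplying the components: (k − 84)·(-52) = (-28)·(-91).
Solving gives k = 35.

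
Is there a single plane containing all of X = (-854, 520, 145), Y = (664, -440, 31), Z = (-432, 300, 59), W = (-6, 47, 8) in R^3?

Yes

A normal to the plane through X, Y, Z is n = XY × XZ = (57480, 82440, 71160).
The plane has equation n·P = 4099080. For W: n·W = 4099080.
Equal, so W lies in the plane and all four are coplanar.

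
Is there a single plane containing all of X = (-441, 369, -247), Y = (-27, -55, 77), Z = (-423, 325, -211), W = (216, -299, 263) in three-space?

Yes

A normal to the plane through X, Y, Z is n = XY × XZ = (-1008, -9072, -10584).
The plane has equation n·P = -288792. For W: n·W = -288792.
Equal, so W lies in the plane and all four are coplanar.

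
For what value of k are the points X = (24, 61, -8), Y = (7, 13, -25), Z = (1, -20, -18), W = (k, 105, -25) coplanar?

89/3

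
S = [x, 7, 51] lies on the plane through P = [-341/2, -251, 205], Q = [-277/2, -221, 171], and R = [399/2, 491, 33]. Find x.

35/2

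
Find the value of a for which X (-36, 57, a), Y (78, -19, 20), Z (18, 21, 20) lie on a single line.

20

Collinearity requires XY × XZ = 0; each component is linear in a.
The x-component gives (40)a + (-800) = 0, so a = 20.
The remaining components then also vanish.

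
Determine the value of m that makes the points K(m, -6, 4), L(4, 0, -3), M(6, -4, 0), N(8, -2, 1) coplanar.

Coplanarity ⇔ det[KL; KM; KN] = 0.
Expanding, this is linear in m: (10)m + (-100) = 0.
So m = 10.

10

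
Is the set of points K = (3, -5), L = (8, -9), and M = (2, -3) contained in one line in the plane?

KL = (5, -4), KM = (-1, 2).
det[KL; KM] = (5)(2) − (-4)(-1) = 6.
The determinant is nonzero, so they are not collinear.

No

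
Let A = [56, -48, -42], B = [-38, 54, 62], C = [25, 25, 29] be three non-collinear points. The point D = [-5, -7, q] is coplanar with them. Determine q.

The plane through A, B, C has equation −350x + 3450y − 3700z = -29800.
Substituting D: (-3700)q + (-22400) = -29800, so q = 2.

2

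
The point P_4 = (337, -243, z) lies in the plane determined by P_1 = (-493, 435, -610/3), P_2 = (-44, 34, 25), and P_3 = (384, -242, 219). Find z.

Coplanarity requires P_1P_2 · (P_1P_3 × P_1P_4) = 0.
P_1P_2 = (449, -401, 685/3), P_1P_3 = (877, -677, 1267/3); the triple product is linear in z with coefficient 47704 and constant term -29290256/3.
Setting it to zero: z = 614/3.

614/3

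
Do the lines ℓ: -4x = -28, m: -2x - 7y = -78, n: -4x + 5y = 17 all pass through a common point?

No

Lines aᵢx + bᵢy = cᵢ with pairwise distinct directions are concurrent exactly when det[aᵢ bᵢ cᵢ] = 0.
Here the determinant is -20.
Nonzero, so no common point exists.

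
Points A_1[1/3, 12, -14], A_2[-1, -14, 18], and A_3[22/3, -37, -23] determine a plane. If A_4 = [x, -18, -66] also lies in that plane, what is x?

The plane through A_1, A_2, A_3 has equation 1802x + 212y + (742/3)z = -318.
Substituting A_4: (1802)x + (-20140) = -318, so x = 11.

11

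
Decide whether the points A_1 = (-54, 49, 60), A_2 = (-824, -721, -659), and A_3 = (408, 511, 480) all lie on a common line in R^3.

No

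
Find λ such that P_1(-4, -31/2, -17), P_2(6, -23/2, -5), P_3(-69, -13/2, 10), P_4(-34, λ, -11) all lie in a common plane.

-27/2

Normal to plane P_1P_2P_3: n = (0, -1050, 350); plane equation n·P = 10325.
Requiring n·P_4 = 10325: (-1050)λ + (-3850) = 10325.
So λ = -27/2.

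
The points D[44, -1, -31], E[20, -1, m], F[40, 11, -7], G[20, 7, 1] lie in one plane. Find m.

Normal to plane DFG: n = (192, -448, 256); plane equation n·P = 960.
Requiring n·E = 960: (256)m + (4288) = 960.
So m = -13.

-13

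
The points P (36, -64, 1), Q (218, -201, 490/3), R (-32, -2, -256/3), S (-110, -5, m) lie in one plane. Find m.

-25/3

The points are coplanar iff PQ · (PR × PS) = 0.
Expanding, this is linear in m: (1968)m + (16400) = 0.
So m = -25/3.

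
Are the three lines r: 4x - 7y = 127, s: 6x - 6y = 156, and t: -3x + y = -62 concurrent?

No

Lines aᵢx + bᵢy = cᵢ with pairwise distinct directions are concurrent exactly when det[aᵢ bᵢ cᵢ] = 0.
Here the determinant is 12.
Nonzero, so no common point exists.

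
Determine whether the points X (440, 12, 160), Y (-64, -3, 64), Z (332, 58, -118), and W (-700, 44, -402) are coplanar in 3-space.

Yes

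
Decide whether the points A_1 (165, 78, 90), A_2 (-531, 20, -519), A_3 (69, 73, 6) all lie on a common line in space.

No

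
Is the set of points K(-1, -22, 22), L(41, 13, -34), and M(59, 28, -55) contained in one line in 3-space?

KL = (42, 35, -56), KM = (60, 50, -77).
KL × KM = (105, -126, 0).
The cross product is nonzero, so the points do not lie on one line.

No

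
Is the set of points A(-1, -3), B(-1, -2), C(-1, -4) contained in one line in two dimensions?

Yes

AB = (0, 1), AC = (0, -1).
Twice the signed area of △ABC is (0)(-1) − (1)(0) = 0.
The triangle is degenerate (zero area), so the points are collinear.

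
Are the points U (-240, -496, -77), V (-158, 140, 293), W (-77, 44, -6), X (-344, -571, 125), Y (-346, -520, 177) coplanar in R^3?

Yes

The plane through U, V, W has normal n = UV × UW = (-154644, 54488, -59388) and equation n·P = 14661388.
Checking the remaining points: n·X = 14661388, n·Y = 14661388.
All equal 14661388, so all 5 points lie in one plane.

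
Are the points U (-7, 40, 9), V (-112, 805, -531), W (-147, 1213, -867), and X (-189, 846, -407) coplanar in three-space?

No

With U as base: UV = (-105, 765, -540), UW = (-140, 1173, -876), UX = (-182, 806, -416).
UW × UX = (218088, 101192, 100646).
UV · (UW × UX) = 163800.
Since 163800 ≠ 0, the four points are not coplanar.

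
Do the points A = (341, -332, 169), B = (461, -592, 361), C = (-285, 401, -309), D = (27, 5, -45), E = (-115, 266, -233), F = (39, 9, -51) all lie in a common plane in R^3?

Yes

The plane through A, B, C has normal n = AB × AC = (-16456, -62832, -74800) and equation n·P = 2607528.
Checking the remaining points: n·D = 2607528, n·E = 2607528, n·F = 2607528.
All equal 2607528, so all 6 points lie in one plane.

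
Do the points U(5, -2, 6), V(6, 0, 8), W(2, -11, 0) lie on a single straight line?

UV = (1, 2, 2), UW = (-3, -9, -6).
Comparing components 2 and 3: (2)(-6) − (2)(-9) = 6 ≠ 0, so UV and UW are not parallel and the points are not collinear.

No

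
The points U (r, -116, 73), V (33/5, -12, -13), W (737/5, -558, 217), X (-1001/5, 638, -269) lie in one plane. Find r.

The points are coplanar iff UV · (UW × UX) = 0.
Expanding, this is linear in r: (9724)r + (2888028/5) = 0.
So r = -297/5.

-297/5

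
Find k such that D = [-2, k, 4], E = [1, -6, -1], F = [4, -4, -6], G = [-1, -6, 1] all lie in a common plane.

-8

The points are coplanar iff DE · (DF × DG) = 0.
Expanding, this is linear in k: (-4)k + (-32) = 0.
So k = -8.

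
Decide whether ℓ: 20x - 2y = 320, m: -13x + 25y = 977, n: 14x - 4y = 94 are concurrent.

Yes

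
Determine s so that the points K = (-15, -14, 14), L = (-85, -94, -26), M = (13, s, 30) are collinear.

18

Direction KL = (-70, -80, -40). From the x-coordinate of M, the parameter along the line is τ = (13 − (-15))/(-70) = -2/5.
Then s = (-14) + (-2/5)·(-80) = 18.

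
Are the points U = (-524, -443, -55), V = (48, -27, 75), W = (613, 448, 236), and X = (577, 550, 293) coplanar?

With U as base: UV = (572, 416, 130), UW = (1137, 891, 291), UX = (1101, 993, 348).
UW × UX = (21105, -75285, 148050).
UV · (UW × UX) = 0.
The scalar triple product vanishes, so the four points are coplanar.

Yes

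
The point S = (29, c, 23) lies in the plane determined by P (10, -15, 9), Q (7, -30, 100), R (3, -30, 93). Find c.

Coplanarity requires PQ · (PR × PS) = 0.
PQ = (-3, -15, 91), PR = (-7, -15, 84); the triple product is linear in c with coefficient -385 and constant term -4620.
Setting it to zero: c = -12.

-12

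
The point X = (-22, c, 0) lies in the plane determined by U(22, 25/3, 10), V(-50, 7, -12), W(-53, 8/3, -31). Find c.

25/3

Coplanarity requires UV · (UW × UX) = 0.
UV = (-72, -4/3, -22), UW = (-75, -17/3, -41); the triple product is linear in c with coefficient -1302 and constant term 10850.
Setting it to zero: c = 25/3.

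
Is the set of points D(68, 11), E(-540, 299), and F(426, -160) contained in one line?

No

DE = (-608, 288), DF = (358, -171).
det[DE; DF] = (-608)(-171) − (288)(358) = 864.
The determinant is nonzero, so they are not collinear.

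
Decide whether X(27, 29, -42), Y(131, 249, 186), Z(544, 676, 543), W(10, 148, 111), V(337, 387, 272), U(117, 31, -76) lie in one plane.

The plane through X, Y, Z has normal n = XY × XZ = (-18816, 57036, -46452) and equation n·P = 3096996.
Checking the remaining points: n·W = 3096996, n·V = 3096996, n·U = 3096996.
All equal 3096996, so all 6 points lie in one plane.

Yes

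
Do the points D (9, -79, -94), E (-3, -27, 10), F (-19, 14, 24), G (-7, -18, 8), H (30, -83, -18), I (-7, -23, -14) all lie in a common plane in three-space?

The plane through D, E, F has normal n = DE × DF = (-3536, -1496, 340) and equation n·P = 54400.
Checking the remaining points: n·G = 54400, n·H = 11968, n·I = 54400.
Since n·H = 11968 ≠ 54400, H is off the plane and the points are not all coplanar.

No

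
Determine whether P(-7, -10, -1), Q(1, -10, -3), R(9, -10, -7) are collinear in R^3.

No

PQ = (8, 0, -2), PR = (16, 0, -6).
PQ × PR = (0, 16, 0).
The cross product is nonzero, so the points do not lie on one line.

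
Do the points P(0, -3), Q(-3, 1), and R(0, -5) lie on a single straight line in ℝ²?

PQ = (-3, 4), PR = (0, -2).
det[PQ; PR] = (-3)(-2) − (4)(0) = 6.
The determinant is nonzero, so they are not collinear.

No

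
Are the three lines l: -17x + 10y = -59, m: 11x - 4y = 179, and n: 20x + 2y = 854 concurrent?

Lines aᵢx + bᵢy = cᵢ with pairwise distinct directions are concurrent exactly when det[aᵢ bᵢ cᵢ] = 0.
Here the determinant is 0.
It vanishes, so the lines are concurrent at (37, 57).

Yes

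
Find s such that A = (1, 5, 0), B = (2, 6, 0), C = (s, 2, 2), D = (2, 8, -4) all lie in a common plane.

-1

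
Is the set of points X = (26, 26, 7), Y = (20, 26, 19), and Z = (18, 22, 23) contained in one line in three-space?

XY = (-6, 0, 12), XZ = (-8, -4, 16).
Comparing components 2 and 3: (0)(16) − (12)(-4) = 48 ≠ 0, so XY and XZ are not parallel and the points are not collinear.

No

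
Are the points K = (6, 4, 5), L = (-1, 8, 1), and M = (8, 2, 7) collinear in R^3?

KL = (-7, 4, -4), KM = (2, -2, 2).
Comparing components 3 and 1: (-4)(2) − (-7)(2) = 6 ≠ 0, so KL and KM are not parallel and the points are not collinear.

No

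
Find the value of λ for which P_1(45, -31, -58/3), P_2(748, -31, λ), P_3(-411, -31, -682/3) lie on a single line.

904/3

Direction P_1P_3 = (-456, 0, -208). From the x-coordinate of P_2, the parameter along the line is τ = (748 − 45)/(-456) = -37/24.
Then λ = (-58/3) + (-37/24)·(-208) = 904/3.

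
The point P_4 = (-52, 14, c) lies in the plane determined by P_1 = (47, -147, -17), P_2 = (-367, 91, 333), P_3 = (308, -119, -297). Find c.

The plane through P_1, P_2, P_3 has equation −76440x − 24570y − 73710z = 1272180.
Substituting P_4: (-73710)c + (3630900) = 1272180, so c = 32.

32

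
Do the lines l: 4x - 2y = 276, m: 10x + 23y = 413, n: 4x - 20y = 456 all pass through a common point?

No

Lines aᵢx + bᵢy = cᵢ with pairwise distinct directions are concurrent exactly when det[aᵢ bᵢ cᵢ] = 0.
Here the determinant is 216.
Nonzero, so no common point exists.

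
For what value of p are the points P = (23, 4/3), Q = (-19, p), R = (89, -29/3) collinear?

25/3

The three points are collinear iff det[PQ; PR] = 0.
This determinant is linear in p: (-66)p + (550) = 0, so p = 25/3.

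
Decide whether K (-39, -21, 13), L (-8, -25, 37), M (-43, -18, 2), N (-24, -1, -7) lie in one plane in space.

No

The four points are coplanar iff the 3×3 determinant with rows KL, KM, KN is zero.
Rows: (31, -4, 24), (-4, 3, -11), (15, 20, -20).
Expanding along the first row: (31)(160) − (-4)(245) + (24)(-125) = 2940.
Nonzero ⇒ not coplanar.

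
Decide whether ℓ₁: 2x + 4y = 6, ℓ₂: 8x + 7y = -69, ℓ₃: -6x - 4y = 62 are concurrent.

The three lines meet at one point iff the augmented coefficient matrix [aᵢ bᵢ cᵢ] has rank < 3, i.e. its determinant vanishes.
Here the determinant is 48.
Nonzero, so no common point exists.

No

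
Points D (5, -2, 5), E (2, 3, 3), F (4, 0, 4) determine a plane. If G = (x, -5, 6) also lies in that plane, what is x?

7

The plane through D, E, F has equation −1x − 1y − 1z = -8.
Substituting G: (-1)x + (-1) = -8, so x = 7.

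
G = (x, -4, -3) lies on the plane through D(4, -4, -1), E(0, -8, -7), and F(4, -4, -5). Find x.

The plane through D, E, F has equation 16x − 16y = 128.
Substituting G: (16)x + (64) = 128, so x = 4.

4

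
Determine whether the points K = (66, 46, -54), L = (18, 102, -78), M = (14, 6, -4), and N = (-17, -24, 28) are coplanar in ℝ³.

No

A normal to the plane through K, L, M is n = KL × KM = (1840, 3648, 4832).
The plane has equation n·P = 28320. For N: n·N = 16464.
16464 ≠ 28320, so N is off the plane.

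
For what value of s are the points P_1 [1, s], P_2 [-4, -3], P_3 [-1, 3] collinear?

The three points are collinear iff det[P_1P_2; P_1P_3] = 0.
This determinant is linear in s: (3)s + (-21) = 0, so s = 7.

7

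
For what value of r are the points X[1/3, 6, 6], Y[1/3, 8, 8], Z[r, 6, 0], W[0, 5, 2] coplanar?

Normal to plane XYW: n = (-6, -2/3, 2/3); plane equation n·P = -2.
Requiring n·Z = -2: (-6)r + (-4) = -2.
So r = -1/3.

-1/3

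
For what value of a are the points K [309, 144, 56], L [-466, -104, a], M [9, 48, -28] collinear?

-161

Direction KM = (-300, -96, -84). From the x-coordinate of L, the parameter along the line is τ = (-466 − 309)/(-300) = 31/12.
Then a = 56 + 31/12·(-84) = -161.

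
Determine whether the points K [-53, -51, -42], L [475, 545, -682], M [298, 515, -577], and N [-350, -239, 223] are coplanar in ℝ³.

With K as base: KL = (528, 596, -640), KM = (351, 566, -535), KN = (-297, -188, 265).
KM × KN = (49410, 65880, 102114).
KL · (KM × KN) = 0.
The scalar triple product vanishes, so the four points are coplanar.

Yes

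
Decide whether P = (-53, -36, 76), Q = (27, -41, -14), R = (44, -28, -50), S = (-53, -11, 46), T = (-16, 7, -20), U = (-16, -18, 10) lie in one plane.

The plane through P, Q, R has normal n = PQ × PR = (1350, 1350, 1125) and equation n·X = -34650.
Checking the remaining points: n·S = -34650, n·T = -34650, n·U = -34650.
All equal -34650, so all 6 points lie in one plane.

Yes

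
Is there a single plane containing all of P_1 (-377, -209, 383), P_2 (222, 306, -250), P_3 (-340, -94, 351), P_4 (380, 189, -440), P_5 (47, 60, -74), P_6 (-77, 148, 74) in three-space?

The plane through P_1, P_2, P_3 has normal n = P_1P_2 × P_1P_3 = (56315, -4253, 49830) and equation n·P = -1256988.
Checking the remaining points: n·P_4 = -1329317, n·P_5 = -1295795, n·P_6 = -1278279.
Since n·P_4 = -1329317 ≠ -1256988, P_4 is off the plane and the points are not all coplanar.

No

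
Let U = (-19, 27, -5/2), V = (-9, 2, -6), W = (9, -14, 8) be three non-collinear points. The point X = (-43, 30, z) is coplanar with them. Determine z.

Coplanarity requires UV · (UW × UX) = 0.
UV = (10, -25, -7/2), UW = (28, -41, 21/2); the triple product is linear in z with coefficient 290 and constant term 9860.
Setting it to zero: z = -34.

-34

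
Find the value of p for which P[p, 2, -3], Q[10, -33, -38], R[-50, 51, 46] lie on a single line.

-15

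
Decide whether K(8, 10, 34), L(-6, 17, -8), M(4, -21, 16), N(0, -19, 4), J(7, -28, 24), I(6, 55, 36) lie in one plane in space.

The plane through K, L, M has normal n = KL × KM = (-1428, -84, 462) and equation n·P = 3444.
Checking the remaining points: n·N = 3444, n·J = 3444, n·I = 3444.
All equal 3444, so all 6 points lie in one plane.

Yes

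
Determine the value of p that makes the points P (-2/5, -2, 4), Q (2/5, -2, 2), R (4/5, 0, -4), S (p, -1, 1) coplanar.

-1/5

Normal to plane PQR: n = (4, 4, 8/5); plane equation n·X = -16/5.
Requiring n·S = -16/5: (4)p + (-12/5) = -16/5.
So p = -1/5.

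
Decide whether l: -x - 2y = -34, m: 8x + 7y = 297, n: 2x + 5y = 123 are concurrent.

Intersecting l and m: solving the 2×2 system gives (x, y) = (356/9, -25/9).
Substitute into n: (2)(356/9) + (5)(-25/9) = 587/9.
But n requires 123 ≠ 587/9, so the three lines have no common point.

No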